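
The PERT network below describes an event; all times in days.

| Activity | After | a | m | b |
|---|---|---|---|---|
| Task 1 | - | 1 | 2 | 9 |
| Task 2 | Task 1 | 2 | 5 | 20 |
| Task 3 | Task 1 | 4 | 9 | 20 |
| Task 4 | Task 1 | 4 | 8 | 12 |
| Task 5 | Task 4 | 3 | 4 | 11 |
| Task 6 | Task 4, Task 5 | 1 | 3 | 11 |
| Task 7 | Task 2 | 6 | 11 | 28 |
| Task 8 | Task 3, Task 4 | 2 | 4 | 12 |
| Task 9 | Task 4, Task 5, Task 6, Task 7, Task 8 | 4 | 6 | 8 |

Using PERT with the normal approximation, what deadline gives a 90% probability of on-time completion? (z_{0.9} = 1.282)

te_Task 1 = (1 + 4·2 + 9)/6 = 18/6 = 3; σ²_Task 1 = ((9−1)/6)² = 1.778
te_Task 2 = (2 + 4·5 + 20)/6 = 42/6 = 7; σ²_Task 2 = ((20−2)/6)² = 9.000
te_Task 3 = (4 + 4·9 + 20)/6 = 60/6 = 10; σ²_Task 3 = ((20−4)/6)² = 7.111
te_Task 4 = (4 + 4·8 + 12)/6 = 48/6 = 8; σ²_Task 4 = ((12−4)/6)² = 1.778
te_Task 5 = (3 + 4·4 + 11)/6 = 30/6 = 5; σ²_Task 5 = ((11−3)/6)² = 1.778
te_Task 6 = (1 + 4·3 + 11)/6 = 24/6 = 4; σ²_Task 6 = ((11−1)/6)² = 2.778
te_Task 7 = (6 + 4·11 + 28)/6 = 78/6 = 13; σ²_Task 7 = ((28−6)/6)² = 13.444
te_Task 8 = (2 + 4·4 + 12)/6 = 30/6 = 5; σ²_Task 8 = ((12−2)/6)² = 2.778
te_Task 9 = (4 + 4·6 + 8)/6 = 36/6 = 6; σ²_Task 9 = ((8−4)/6)² = 0.444

Forward pass:
ES_Task 1 = 0; EF_Task 1 = 3
ES_Task 2 = 3; EF_Task 2 = 3+7 = 10
ES_Task 3 = 3; EF_Task 3 = 3+10 = 13
ES_Task 4 = 3; EF_Task 4 = 3+8 = 11
ES_Task 5 = 11; EF_Task 5 = 11+5 = 16
ES_Task 6 = max(EF_Task 4=11, EF_Task 5=16) = 16; EF_Task 6 = 16+4 = 20
ES_Task 7 = 10; EF_Task 7 = 10+13 = 23
ES_Task 8 = max(EF_Task 3=13, EF_Task 4=11) = 13; EF_Task 8 = 13+5 = 18
ES_Task 9 = max(EF_Task 4=11, EF_Task 5=16, EF_Task 6=20, EF_Task 7=23, EF_Task 8=18) = 23; EF_Task 9 = 23+6 = 29
Expected project duration μ = 29 days. Critical path: Task 1 → Task 2 → Task 7 → Task 9.

Variance along critical path = 1.778 + 9.000 + 13.444 + 0.444 = 24.667; σ = 4.967 days.
D = μ + z·σ = 29 + 1.282·4.967 = 35.4 days

35.4 days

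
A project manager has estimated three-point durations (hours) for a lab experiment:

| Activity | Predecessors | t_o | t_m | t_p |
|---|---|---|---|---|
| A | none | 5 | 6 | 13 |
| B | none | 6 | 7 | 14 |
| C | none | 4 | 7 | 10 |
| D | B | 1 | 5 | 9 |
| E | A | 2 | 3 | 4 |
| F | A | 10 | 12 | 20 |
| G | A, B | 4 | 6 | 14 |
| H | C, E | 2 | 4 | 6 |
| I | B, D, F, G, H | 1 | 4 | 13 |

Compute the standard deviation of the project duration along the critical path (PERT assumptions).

2.92 hours

te_A = (5 + 4·6 + 13)/6 = 42/6 = 7; σ²_A = ((13−5)/6)² = 1.778
te_B = (6 + 4·7 + 14)/6 = 48/6 = 8; σ²_B = ((14−6)/6)² = 1.778
te_C = (4 + 4·7 + 10)/6 = 42/6 = 7; σ²_C = ((10−4)/6)² = 1.000
te_D = (1 + 4·5 + 9)/6 = 30/6 = 5; σ²_D = ((9−1)/6)² = 1.778
te_E = (2 + 4·3 + 4)/6 = 18/6 = 3; σ²_E = ((4−2)/6)² = 0.111
te_F = (10 + 4·12 + 20)/6 = 78/6 = 13; σ²_F = ((20−10)/6)² = 2.778
te_G = (4 + 4·6 + 14)/6 = 42/6 = 7; σ²_G = ((14−4)/6)² = 2.778
te_H = (2 + 4·4 + 6)/6 = 24/6 = 4; σ²_H = ((6−2)/6)² = 0.444
te_I = (1 + 4·4 + 13)/6 = 30/6 = 5; σ²_I = ((13−1)/6)² = 4.000

Forward pass:
ES_A = 0; EF_A = 7
ES_B = 0; EF_B = 8
ES_C = 0; EF_C = 7
ES_D = 8; EF_D = 8+5 = 13
ES_E = 7; EF_E = 7+3 = 10
ES_F = 7; EF_F = 7+13 = 20
ES_G = max(EF_A=7, EF_B=8) = 8; EF_G = 8+7 = 15
ES_H = max(EF_C=7, EF_E=10) = 10; EF_H = 10+4 = 14
ES_I = max(EF_B=8, EF_D=13, EF_F=20, EF_G=15, EF_H=14) = 20; EF_I = 20+5 = 25
Expected project duration μ = 25 hours. Critical path: A → F → I.

Variance along critical path = 1.778 + 2.778 + 4.000 = 8.556
σ = √8.556 = 2.925 hours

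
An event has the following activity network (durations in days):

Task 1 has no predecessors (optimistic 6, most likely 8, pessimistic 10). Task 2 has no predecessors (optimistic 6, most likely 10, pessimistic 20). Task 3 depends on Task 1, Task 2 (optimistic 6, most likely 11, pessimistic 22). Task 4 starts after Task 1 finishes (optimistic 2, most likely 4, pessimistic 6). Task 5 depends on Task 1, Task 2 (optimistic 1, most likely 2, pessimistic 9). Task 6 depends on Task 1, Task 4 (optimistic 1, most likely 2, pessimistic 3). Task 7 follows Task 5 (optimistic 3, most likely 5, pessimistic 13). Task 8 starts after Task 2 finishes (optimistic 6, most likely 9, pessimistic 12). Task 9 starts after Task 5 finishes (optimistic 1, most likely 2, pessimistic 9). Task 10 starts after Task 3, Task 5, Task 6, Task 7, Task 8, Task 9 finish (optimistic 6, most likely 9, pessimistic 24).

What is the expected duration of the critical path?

te_Task 1 = (6 + 4·8 + 10)/6 = 48/6 = 8
te_Task 2 = (6 + 4·10 + 20)/6 = 66/6 = 11
te_Task 3 = (6 + 4·11 + 22)/6 = 72/6 = 12
te_Task 4 = (2 + 4·4 + 6)/6 = 24/6 = 4
te_Task 5 = (1 + 4·2 + 9)/6 = 18/6 = 3
te_Task 6 = (1 + 4·2 + 3)/6 = 12/6 = 2
te_Task 7 = (3 + 4·5 + 13)/6 = 36/6 = 6
te_Task 8 = (6 + 4·9 + 12)/6 = 54/6 = 9
te_Task 9 = (1 + 4·2 + 9)/6 = 18/6 = 3
te_Task 10 = (6 + 4·9 + 24)/6 = 66/6 = 11

Forward pass:
ES_Task 1 = 0; EF_Task 1 = 8
ES_Task 2 = 0; EF_Task 2 = 11
ES_Task 3 = max(EF_Task 1=8, EF_Task 2=11) = 11; EF_Task 3 = 11+12 = 23
ES_Task 4 = 8; EF_Task 4 = 8+4 = 12
ES_Task 5 = max(EF_Task 1=8, EF_Task 2=11) = 11; EF_Task 5 = 11+3 = 14
ES_Task 6 = max(EF_Task 1=8, EF_Task 4=12) = 12; EF_Task 6 = 12+2 = 14
ES_Task 7 = 14; EF_Task 7 = 14+6 = 20
ES_Task 8 = 11; EF_Task 8 = 11+9 = 20
ES_Task 9 = 14; EF_Task 9 = 14+3 = 17
ES_Task 10 = max(EF_Task 3=23, EF_Task 5=14, EF_Task 6=14, EF_Task 7=20, EF_Task 8=20, EF_Task 9=17) = 23; EF_Task 10 = 23+11 = 34
Expected project duration μ = 34 days. Critical path: Task 2 → Task 3 → Task 10.

34 days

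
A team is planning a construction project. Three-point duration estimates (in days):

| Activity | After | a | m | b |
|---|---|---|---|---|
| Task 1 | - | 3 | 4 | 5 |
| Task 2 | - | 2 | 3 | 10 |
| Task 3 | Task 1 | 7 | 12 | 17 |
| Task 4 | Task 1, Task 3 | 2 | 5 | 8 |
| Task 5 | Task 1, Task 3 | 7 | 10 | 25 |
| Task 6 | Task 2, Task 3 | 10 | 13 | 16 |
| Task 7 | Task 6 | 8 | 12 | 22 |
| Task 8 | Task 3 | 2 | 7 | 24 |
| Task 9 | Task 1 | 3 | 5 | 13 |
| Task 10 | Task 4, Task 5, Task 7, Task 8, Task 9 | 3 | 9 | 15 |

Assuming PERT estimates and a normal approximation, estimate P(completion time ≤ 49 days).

te_Task 1 = (3 + 4·4 + 5)/6 = 24/6 = 4; σ²_Task 1 = ((5−3)/6)² = 0.111
te_Task 2 = (2 + 4·3 + 10)/6 = 24/6 = 4; σ²_Task 2 = ((10−2)/6)² = 1.778
te_Task 3 = (7 + 4·12 + 17)/6 = 72/6 = 12; σ²_Task 3 = ((17−7)/6)² = 2.778
te_Task 4 = (2 + 4·5 + 8)/6 = 30/6 = 5; σ²_Task 4 = ((8−2)/6)² = 1.000
te_Task 5 = (7 + 4·10 + 25)/6 = 72/6 = 12; σ²_Task 5 = ((25−7)/6)² = 9.000
te_Task 6 = (10 + 4·13 + 16)/6 = 78/6 = 13; σ²_Task 6 = ((16−10)/6)² = 1.000
te_Task 7 = (8 + 4·12 + 22)/6 = 78/6 = 13; σ²_Task 7 = ((22−8)/6)² = 5.444
te_Task 8 = (2 + 4·7 + 24)/6 = 54/6 = 9; σ²_Task 8 = ((24−2)/6)² = 13.444
te_Task 9 = (3 + 4·5 + 13)/6 = 36/6 = 6; σ²_Task 9 = ((13−3)/6)² = 2.778
te_Task 10 = (3 + 4·9 + 15)/6 = 54/6 = 9; σ²_Task 10 = ((15−3)/6)² = 4.000

Forward pass:
ES_Task 1 = 0; EF_Task 1 = 4
ES_Task 2 = 0; EF_Task 2 = 4
ES_Task 3 = 4; EF_Task 3 = 4+12 = 16
ES_Task 4 = max(EF_Task 1=4, EF_Task 3=16) = 16; EF_Task 4 = 16+5 = 21
ES_Task 5 = max(EF_Task 1=4, EF_Task 3=16) = 16; EF_Task 5 = 16+12 = 28
ES_Task 6 = max(EF_Task 2=4, EF_Task 3=16) = 16; EF_Task 6 = 16+13 = 29
ES_Task 7 = 29; EF_Task 7 = 29+13 = 42
ES_Task 8 = 16; EF_Task 8 = 16+9 = 25
ES_Task 9 = 4; EF_Task 9 = 4+6 = 10
ES_Task 10 = max(EF_Task 4=21, EF_Task 5=28, EF_Task 7=42, EF_Task 8=25, EF_Task 9=10) = 42; EF_Task 10 = 42+9 = 51
Expected project duration μ = 51 days. Critical path: Task 1 → Task 3 → Task 6 → Task 7 → Task 10.

Variance along critical path = 0.111 + 2.778 + 1.000 + 5.444 + 4.000 = 13.333; σ = √13.333 = 3.651 days.
Z = (49 − 51) / 3.651 = -0.548
P(T ≤ 49) = Φ(-0.548) ≈ 0.292

0.292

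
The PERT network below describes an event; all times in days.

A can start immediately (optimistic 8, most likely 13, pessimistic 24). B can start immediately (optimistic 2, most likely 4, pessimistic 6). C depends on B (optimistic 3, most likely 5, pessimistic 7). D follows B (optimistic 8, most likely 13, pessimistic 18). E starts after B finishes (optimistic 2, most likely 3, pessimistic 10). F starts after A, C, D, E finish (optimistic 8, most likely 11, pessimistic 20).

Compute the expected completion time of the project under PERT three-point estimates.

te_A = (8 + 4·13 + 24)/6 = 84/6 = 14
te_B = (2 + 4·4 + 6)/6 = 24/6 = 4
te_C = (3 + 4·5 + 7)/6 = 30/6 = 5
te_D = (8 + 4·13 + 18)/6 = 78/6 = 13
te_E = (2 + 4·3 + 10)/6 = 24/6 = 4
te_F = (8 + 4·11 + 20)/6 = 72/6 = 12

Forward pass:
ES_A = 0; EF_A = 14
ES_B = 0; EF_B = 4
ES_C = 4; EF_C = 4+5 = 9
ES_D = 4; EF_D = 4+13 = 17
ES_E = 4; EF_E = 4+4 = 8
ES_F = max(EF_A=14, EF_C=9, EF_D=17, EF_E=8) = 17; EF_F = 17+12 = 29
Expected project duration μ = 29 days. Critical path: B → D → F.

29 days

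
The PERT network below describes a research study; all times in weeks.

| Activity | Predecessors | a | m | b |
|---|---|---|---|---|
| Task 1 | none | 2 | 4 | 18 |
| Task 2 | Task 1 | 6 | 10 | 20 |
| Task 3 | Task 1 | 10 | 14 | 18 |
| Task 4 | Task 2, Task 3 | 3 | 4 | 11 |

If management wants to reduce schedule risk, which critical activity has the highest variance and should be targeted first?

Task 1

te_Task 1 = (2 + 4·4 + 18)/6 = 36/6 = 6; σ²_Task 1 = ((18−2)/6)² = 7.111
te_Task 2 = (6 + 4·10 + 20)/6 = 66/6 = 11; σ²_Task 2 = ((20−6)/6)² = 5.444
te_Task 3 = (10 + 4·14 + 18)/6 = 84/6 = 14; σ²_Task 3 = ((18−10)/6)² = 1.778
te_Task 4 = (3 + 4·4 + 11)/6 = 30/6 = 5; σ²_Task 4 = ((11−3)/6)² = 1.778

Forward pass:
ES_Task 1 = 0; EF_Task 1 = 6
ES_Task 2 = 6; EF_Task 2 = 6+11 = 17
ES_Task 3 = 6; EF_Task 3 = 6+14 = 20
ES_Task 4 = max(EF_Task 2=17, EF_Task 3=20) = 20; EF_Task 4 = 20+5 = 25
Expected project duration μ = 25 weeks. Critical path: Task 1 → Task 3 → Task 4.

Variances on critical path: σ²_Task 1=7.111, σ²_Task 3=1.778, σ²_Task 4=1.778.
Largest is σ²_Task 1 = 7.111.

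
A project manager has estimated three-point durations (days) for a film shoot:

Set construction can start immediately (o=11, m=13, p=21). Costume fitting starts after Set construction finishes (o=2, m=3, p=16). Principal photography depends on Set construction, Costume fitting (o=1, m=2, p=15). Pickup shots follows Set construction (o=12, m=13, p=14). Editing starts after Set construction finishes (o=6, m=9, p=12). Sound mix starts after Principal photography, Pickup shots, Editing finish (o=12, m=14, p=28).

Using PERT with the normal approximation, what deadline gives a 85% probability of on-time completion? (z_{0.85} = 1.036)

46.3 days

te_Set construction = (11 + 4·13 + 21)/6 = 84/6 = 14; σ²_Set construction = ((21−11)/6)² = 2.778
te_Costume fitting = (2 + 4·3 + 16)/6 = 30/6 = 5; σ²_Costume fitting = ((16−2)/6)² = 5.444
te_Principal photography = (1 + 4·2 + 15)/6 = 24/6 = 4; σ²_Principal photography = ((15−1)/6)² = 5.444
te_Pickup shots = (12 + 4·13 + 14)/6 = 78/6 = 13; σ²_Pickup shots = ((14−12)/6)² = 0.111
te_Editing = (6 + 4·9 + 12)/6 = 54/6 = 9; σ²_Editing = ((12−6)/6)² = 1.000
te_Sound mix = (12 + 4·14 + 28)/6 = 96/6 = 16; σ²_Sound mix = ((28−12)/6)² = 7.111

Forward pass:
ES_Set construction = 0; EF_Set construction = 14
ES_Costume fitting = 14; EF_Costume fitting = 14+5 = 19
ES_Principal photography = max(EF_Set construction=14, EF_Costume fitting=19) = 19; EF_Principal photography = 19+4 = 23
ES_Pickup shots = 14; EF_Pickup shots = 14+13 = 27
ES_Editing = 14; EF_Editing = 14+9 = 23
ES_Sound mix = max(EF_Principal photography=23, EF_Pickup shots=27, EF_Editing=23) = 27; EF_Sound mix = 27+16 = 43
Expected project duration μ = 43 days. Critical path: Set construction → Pickup shots → Sound mix.

Variance along critical path = 2.778 + 0.111 + 7.111 = 10.000; σ = 3.162 days.
D = μ + z·σ = 43 + 1.036·3.162 = 46.3 days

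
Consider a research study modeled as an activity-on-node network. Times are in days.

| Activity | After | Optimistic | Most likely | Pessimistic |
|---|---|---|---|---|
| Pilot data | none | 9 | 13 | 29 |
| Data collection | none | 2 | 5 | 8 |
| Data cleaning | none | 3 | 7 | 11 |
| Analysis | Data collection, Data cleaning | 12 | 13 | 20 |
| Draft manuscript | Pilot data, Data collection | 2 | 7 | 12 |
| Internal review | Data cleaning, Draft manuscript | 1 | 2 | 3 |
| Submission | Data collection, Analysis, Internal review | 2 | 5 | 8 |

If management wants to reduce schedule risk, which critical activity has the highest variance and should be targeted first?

Pilot data

te_Pilot data = (9 + 4·13 + 29)/6 = 90/6 = 15; σ²_Pilot data = ((29−9)/6)² = 11.111
te_Data collection = (2 + 4·5 + 8)/6 = 30/6 = 5; σ²_Data collection = ((8−2)/6)² = 1.000
te_Data cleaning = (3 + 4·7 + 11)/6 = 42/6 = 7; σ²_Data cleaning = ((11−3)/6)² = 1.778
te_Analysis = (12 + 4·13 + 20)/6 = 84/6 = 14; σ²_Analysis = ((20−12)/6)² = 1.778
te_Draft manuscript = (2 + 4·7 + 12)/6 = 42/6 = 7; σ²_Draft manuscript = ((12−2)/6)² = 2.778
te_Internal review = (1 + 4·2 + 3)/6 = 12/6 = 2; σ²_Internal review = ((3−1)/6)² = 0.111
te_Submission = (2 + 4·5 + 8)/6 = 30/6 = 5; σ²_Submission = ((8−2)/6)² = 1.000

Forward pass:
ES_Pilot data = 0; EF_Pilot data = 15
ES_Data collection = 0; EF_Data collection = 5
ES_Data cleaning = 0; EF_Data cleaning = 7
ES_Analysis = max(EF_Data collection=5, EF_Data cleaning=7) = 7; EF_Analysis = 7+14 = 21
ES_Draft manuscript = max(EF_Pilot data=15, EF_Data collection=5) = 15; EF_Draft manuscript = 15+7 = 22
ES_Internal review = max(EF_Data cleaning=7, EF_Draft manuscript=22) = 22; EF_Internal review = 22+2 = 24
ES_Submission = max(EF_Data collection=5, EF_Analysis=21, EF_Internal review=24) = 24; EF_Submission = 24+5 = 29
Expected project duration μ = 29 days. Critical path: Pilot data → Draft manuscript → Internal review → Submission.

Variances on critical path: σ²_Pilot data=11.111, σ²_Draft manuscript=2.778, σ²_Internal review=0.111, σ²_Submission=1.000.
Largest is σ²_Pilot data = 11.111.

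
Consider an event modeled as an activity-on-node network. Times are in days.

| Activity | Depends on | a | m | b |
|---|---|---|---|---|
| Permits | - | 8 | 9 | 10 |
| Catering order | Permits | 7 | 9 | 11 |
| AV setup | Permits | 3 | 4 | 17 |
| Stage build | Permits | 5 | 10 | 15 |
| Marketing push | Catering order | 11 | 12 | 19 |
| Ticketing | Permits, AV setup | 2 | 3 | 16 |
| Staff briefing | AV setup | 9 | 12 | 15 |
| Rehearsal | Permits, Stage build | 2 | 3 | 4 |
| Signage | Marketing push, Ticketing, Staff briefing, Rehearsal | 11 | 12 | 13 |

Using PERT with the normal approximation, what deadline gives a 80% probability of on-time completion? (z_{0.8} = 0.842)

te_Permits = (8 + 4·9 + 10)/6 = 54/6 = 9; σ²_Permits = ((10−8)/6)² = 0.111
te_Catering order = (7 + 4·9 + 11)/6 = 54/6 = 9; σ²_Catering order = ((11−7)/6)² = 0.444
te_AV setup = (3 + 4·4 + 17)/6 = 36/6 = 6; σ²_AV setup = ((17−3)/6)² = 5.444
te_Stage build = (5 + 4·10 + 15)/6 = 60/6 = 10; σ²_Stage build = ((15−5)/6)² = 2.778
te_Marketing push = (11 + 4·12 + 19)/6 = 78/6 = 13; σ²_Marketing push = ((19−11)/6)² = 1.778
te_Ticketing = (2 + 4·3 + 16)/6 = 30/6 = 5; σ²_Ticketing = ((16−2)/6)² = 5.444
te_Staff briefing = (9 + 4·12 + 15)/6 = 72/6 = 12; σ²_Staff briefing = ((15−9)/6)² = 1.000
te_Rehearsal = (2 + 4·3 + 4)/6 = 18/6 = 3; σ²_Rehearsal = ((4−2)/6)² = 0.111
te_Signage = (11 + 4·12 + 13)/6 = 72/6 = 12; σ²_Signage = ((13−11)/6)² = 0.111

Forward pass:
ES_Permits = 0; EF_Permits = 9
ES_Catering order = 9; EF_Catering order = 9+9 = 18
ES_AV setup = 9; EF_AV setup = 9+6 = 15
ES_Stage build = 9; EF_Stage build = 9+10 = 19
ES_Marketing push = 18; EF_Marketing push = 18+13 = 31
ES_Ticketing = max(EF_Permits=9, EF_AV setup=15) = 15; EF_Ticketing = 15+5 = 20
ES_Staff briefing = 15; EF_Staff briefing = 15+12 = 27
ES_Rehearsal = max(EF_Permits=9, EF_Stage build=19) = 19; EF_Rehearsal = 19+3 = 22
ES_Signage = max(EF_Marketing push=31, EF_Ticketing=20, EF_Staff briefing=27, EF_Rehearsal=22) = 31; EF_Signage = 31+12 = 43
Expected project duration μ = 43 days. Critical path: Permits → Catering order → Marketing push → Signage.

Variance along critical path = 0.111 + 0.444 + 1.778 + 0.111 = 2.444; σ = 1.563 days.
D = μ + z·σ = 43 + 0.842·1.563 = 44.3 days

44.3 days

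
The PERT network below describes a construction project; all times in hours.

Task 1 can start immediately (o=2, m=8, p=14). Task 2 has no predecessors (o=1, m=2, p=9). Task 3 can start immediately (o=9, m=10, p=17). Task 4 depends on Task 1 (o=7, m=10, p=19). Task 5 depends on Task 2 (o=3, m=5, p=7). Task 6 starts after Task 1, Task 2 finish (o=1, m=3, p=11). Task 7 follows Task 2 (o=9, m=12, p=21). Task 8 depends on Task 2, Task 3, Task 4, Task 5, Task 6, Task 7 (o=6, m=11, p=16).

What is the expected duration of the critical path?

30 hours

te_Task 1 = (2 + 4·8 + 14)/6 = 48/6 = 8
te_Task 2 = (1 + 4·2 + 9)/6 = 18/6 = 3
te_Task 3 = (9 + 4·10 + 17)/6 = 66/6 = 11
te_Task 4 = (7 + 4·10 + 19)/6 = 66/6 = 11
te_Task 5 = (3 + 4·5 + 7)/6 = 30/6 = 5
te_Task 6 = (1 + 4·3 + 11)/6 = 24/6 = 4
te_Task 7 = (9 + 4·12 + 21)/6 = 78/6 = 13
te_Task 8 = (6 + 4·11 + 16)/6 = 66/6 = 11

Forward pass:
ES_Task 1 = 0; EF_Task 1 = 8
ES_Task 2 = 0; EF_Task 2 = 3
ES_Task 3 = 0; EF_Task 3 = 11
ES_Task 4 = 8; EF_Task 4 = 8+11 = 19
ES_Task 5 = 3; EF_Task 5 = 3+5 = 8
ES_Task 6 = max(EF_Task 1=8, EF_Task 2=3) = 8; EF_Task 6 = 8+4 = 12
ES_Task 7 = 3; EF_Task 7 = 3+13 = 16
ES_Task 8 = max(EF_Task 2=3, EF_Task 3=11, EF_Task 4=19, EF_Task 5=8, EF_Task 6=12, EF_Task 7=16) = 19; EF_Task 8 = 19+11 = 30
Expected project duration μ = 30 hours. Critical path: Task 1 → Task 4 → Task 8.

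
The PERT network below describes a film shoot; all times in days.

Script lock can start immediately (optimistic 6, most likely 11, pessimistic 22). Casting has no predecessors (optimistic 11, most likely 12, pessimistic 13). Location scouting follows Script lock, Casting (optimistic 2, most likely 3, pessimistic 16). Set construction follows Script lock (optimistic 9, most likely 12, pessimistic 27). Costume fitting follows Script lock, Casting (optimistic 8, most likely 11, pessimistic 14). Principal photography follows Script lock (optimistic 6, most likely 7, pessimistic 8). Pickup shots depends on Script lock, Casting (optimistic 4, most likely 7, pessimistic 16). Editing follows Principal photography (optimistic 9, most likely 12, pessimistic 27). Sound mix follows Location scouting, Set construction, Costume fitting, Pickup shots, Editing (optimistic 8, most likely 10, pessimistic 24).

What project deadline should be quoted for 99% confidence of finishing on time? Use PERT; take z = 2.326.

te_Script lock = (6 + 4·11 + 22)/6 = 72/6 = 12; σ²_Script lock = ((22−6)/6)² = 7.111
te_Casting = (11 + 4·12 + 13)/6 = 72/6 = 12; σ²_Casting = ((13−11)/6)² = 0.111
te_Location scouting = (2 + 4·3 + 16)/6 = 30/6 = 5; σ²_Location scouting = ((16−2)/6)² = 5.444
te_Set construction = (9 + 4·12 + 27)/6 = 84/6 = 14; σ²_Set construction = ((27−9)/6)² = 9.000
te_Costume fitting = (8 + 4·11 + 14)/6 = 66/6 = 11; σ²_Costume fitting = ((14−8)/6)² = 1.000
te_Principal photography = (6 + 4·7 + 8)/6 = 42/6 = 7; σ²_Principal photography = ((8−6)/6)² = 0.111
te_Pickup shots = (4 + 4·7 + 16)/6 = 48/6 = 8; σ²_Pickup shots = ((16−4)/6)² = 4.000
te_Editing = (9 + 4·12 + 27)/6 = 84/6 = 14; σ²_Editing = ((27−9)/6)² = 9.000
te_Sound mix = (8 + 4·10 + 24)/6 = 72/6 = 12; σ²_Sound mix = ((24−8)/6)² = 7.111

Forward pass:
ES_Script lock = 0; EF_Script lock = 12
ES_Casting = 0; EF_Casting = 12
ES_Location scouting = max(EF_Script lock=12, EF_Casting=12) = 12; EF_Location scouting = 12+5 = 17
ES_Set construction = 12; EF_Set construction = 12+14 = 26
ES_Costume fitting = max(EF_Script lock=12, EF_Casting=12) = 12; EF_Costume fitting = 12+11 = 23
ES_Principal photography = 12; EF_Principal photography = 12+7 = 19
ES_Pickup shots = max(EF_Script lock=12, EF_Casting=12) = 12; EF_Pickup shots = 12+8 = 20
ES_Editing = 19; EF_Editing = 19+14 = 33
ES_Sound mix = max(EF_Location scouting=17, EF_Set construction=26, EF_Costume fitting=23, EF_Pickup shots=20, EF_Editing=33) = 33; EF_Sound mix = 33+12 = 45
Expected project duration μ = 45 days. Critical path: Script lock → Principal photography → Editing → Sound mix.

Variance along critical path = 7.111 + 0.111 + 9.000 + 7.111 = 23.333; σ = 4.830 days.
D = μ + z·σ = 45 + 2.326·4.830 = 56.2 days

56.2 days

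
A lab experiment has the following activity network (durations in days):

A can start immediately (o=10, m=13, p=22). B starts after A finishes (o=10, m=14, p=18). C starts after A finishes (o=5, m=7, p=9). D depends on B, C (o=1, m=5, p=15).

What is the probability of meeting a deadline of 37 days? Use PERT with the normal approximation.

te_A = (10 + 4·13 + 22)/6 = 84/6 = 14; σ²_A = ((22−10)/6)² = 4.000
te_B = (10 + 4·14 + 18)/6 = 84/6 = 14; σ²_B = ((18−10)/6)² = 1.778
te_C = (5 + 4·7 + 9)/6 = 42/6 = 7; σ²_C = ((9−5)/6)² = 0.444
te_D = (1 + 4·5 + 15)/6 = 36/6 = 6; σ²_D = ((15−1)/6)² = 5.444

Forward pass:
ES_A = 0; EF_A = 14
ES_B = 14; EF_B = 14+14 = 28
ES_C = 14; EF_C = 14+7 = 21
ES_D = max(EF_B=28, EF_C=21) = 28; EF_D = 28+6 = 34
Expected project duration μ = 34 days. Critical path: A → B → D.

Variance along critical path = 4.000 + 1.778 + 5.444 = 11.222; σ = √11.222 = 3.350 days.
Z = (37 − 34) / 3.350 = 0.896
P(T ≤ 37) = Φ(0.896) ≈ 0.815

0.815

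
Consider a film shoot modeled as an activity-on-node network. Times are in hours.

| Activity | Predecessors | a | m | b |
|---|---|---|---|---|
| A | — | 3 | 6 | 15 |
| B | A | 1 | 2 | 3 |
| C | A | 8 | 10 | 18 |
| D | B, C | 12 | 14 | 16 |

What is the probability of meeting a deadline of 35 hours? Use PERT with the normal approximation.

te_A = (3 + 4·6 + 15)/6 = 42/6 = 7; σ²_A = ((15−3)/6)² = 4.000
te_B = (1 + 4·2 + 3)/6 = 12/6 = 2; σ²_B = ((3−1)/6)² = 0.111
te_C = (8 + 4·10 + 18)/6 = 66/6 = 11; σ²_C = ((18−8)/6)² = 2.778
te_D = (12 + 4·14 + 16)/6 = 84/6 = 14; σ²_D = ((16−12)/6)² = 0.444

Forward pass:
ES_A = 0; EF_A = 7
ES_B = 7; EF_B = 7+2 = 9
ES_C = 7; EF_C = 7+11 = 18
ES_D = max(EF_B=9, EF_C=18) = 18; EF_D = 18+14 = 32
Expected project duration μ = 32 hours. Critical path: A → C → D.

Variance along critical path = 4.000 + 2.778 + 0.444 = 7.222; σ = √7.222 = 2.687 hours.
Z = (35 − 32) / 2.687 = 1.116
P(T ≤ 35) = Φ(1.116) ≈ 0.868

0.868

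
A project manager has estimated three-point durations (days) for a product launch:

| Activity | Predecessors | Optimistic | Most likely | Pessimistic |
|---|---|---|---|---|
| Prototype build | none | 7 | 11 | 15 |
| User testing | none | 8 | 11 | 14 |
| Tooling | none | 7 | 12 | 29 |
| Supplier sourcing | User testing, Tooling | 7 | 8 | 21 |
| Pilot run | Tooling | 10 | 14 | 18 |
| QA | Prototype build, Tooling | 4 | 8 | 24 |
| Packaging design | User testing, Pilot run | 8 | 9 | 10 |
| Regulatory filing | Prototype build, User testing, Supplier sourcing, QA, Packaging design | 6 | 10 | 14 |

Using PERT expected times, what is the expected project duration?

47 days

te_Prototype build = (7 + 4·11 + 15)/6 = 66/6 = 11
te_User testing = (8 + 4·11 + 14)/6 = 66/6 = 11
te_Tooling = (7 + 4·12 + 29)/6 = 84/6 = 14
te_Supplier sourcing = (7 + 4·8 + 21)/6 = 60/6 = 10
te_Pilot run = (10 + 4·14 + 18)/6 = 84/6 = 14
te_QA = (4 + 4·8 + 24)/6 = 60/6 = 10
te_Packaging design = (8 + 4·9 + 10)/6 = 54/6 = 9
te_Regulatory filing = (6 + 4·10 + 14)/6 = 60/6 = 10

Forward pass:
ES_Prototype build = 0; EF_Prototype build = 11
ES_User testing = 0; EF_User testing = 11
ES_Tooling = 0; EF_Tooling = 14
ES_Supplier sourcing = max(EF_User testing=11, EF_Tooling=14) = 14; EF_Supplier sourcing = 14+10 = 24
ES_Pilot run = 14; EF_Pilot run = 14+14 = 28
ES_QA = max(EF_Prototype build=11, EF_Tooling=14) = 14; EF_QA = 14+10 = 24
ES_Packaging design = max(EF_User testing=11, EF_Pilot run=28) = 28; EF_Packaging design = 28+9 = 37
ES_Regulatory filing = max(EF_Prototype build=11, EF_User testing=11, EF_Supplier sourcing=24, EF_QA=24, EF_Packaging design=37) = 37; EF_Regulatory filing = 37+10 = 47
Expected project duration μ = 47 days. Critical path: Tooling → Pilot run → Packaging design → Regulatory filing.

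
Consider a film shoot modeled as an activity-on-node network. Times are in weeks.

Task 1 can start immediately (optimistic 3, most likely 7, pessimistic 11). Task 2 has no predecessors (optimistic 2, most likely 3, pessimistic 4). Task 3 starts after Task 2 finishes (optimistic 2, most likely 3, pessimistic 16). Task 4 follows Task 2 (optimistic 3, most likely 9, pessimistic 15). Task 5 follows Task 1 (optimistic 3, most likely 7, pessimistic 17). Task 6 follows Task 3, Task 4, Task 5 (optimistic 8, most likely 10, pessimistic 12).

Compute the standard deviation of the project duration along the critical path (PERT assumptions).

2.77 weeks

te_Task 1 = (3 + 4·7 + 11)/6 = 42/6 = 7; σ²_Task 1 = ((11−3)/6)² = 1.778
te_Task 2 = (2 + 4·3 + 4)/6 = 18/6 = 3; σ²_Task 2 = ((4−2)/6)² = 0.111
te_Task 3 = (2 + 4·3 + 16)/6 = 30/6 = 5; σ²_Task 3 = ((16−2)/6)² = 5.444
te_Task 4 = (3 + 4·9 + 15)/6 = 54/6 = 9; σ²_Task 4 = ((15−3)/6)² = 4.000
te_Task 5 = (3 + 4·7 + 17)/6 = 48/6 = 8; σ²_Task 5 = ((17−3)/6)² = 5.444
te_Task 6 = (8 + 4·10 + 12)/6 = 60/6 = 10; σ²_Task 6 = ((12−8)/6)² = 0.444

Forward pass:
ES_Task 1 = 0; EF_Task 1 = 7
ES_Task 2 = 0; EF_Task 2 = 3
ES_Task 3 = 3; EF_Task 3 = 3+5 = 8
ES_Task 4 = 3; EF_Task 4 = 3+9 = 12
ES_Task 5 = 7; EF_Task 5 = 7+8 = 15
ES_Task 6 = max(EF_Task 3=8, EF_Task 4=12, EF_Task 5=15) = 15; EF_Task 6 = 15+10 = 25
Expected project duration μ = 25 weeks. Critical path: Task 1 → Task 5 → Task 6.

Variance along critical path = 1.778 + 5.444 + 0.444 = 7.667
σ = √7.667 = 2.769 weeks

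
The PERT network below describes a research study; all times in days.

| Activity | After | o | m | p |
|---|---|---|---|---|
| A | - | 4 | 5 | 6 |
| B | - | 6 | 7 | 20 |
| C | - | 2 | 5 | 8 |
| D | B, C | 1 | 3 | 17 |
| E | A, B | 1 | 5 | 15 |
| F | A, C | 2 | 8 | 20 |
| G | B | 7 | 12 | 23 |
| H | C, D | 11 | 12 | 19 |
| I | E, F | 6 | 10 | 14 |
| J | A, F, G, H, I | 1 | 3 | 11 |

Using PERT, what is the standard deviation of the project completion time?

te_A = (4 + 4·5 + 6)/6 = 30/6 = 5; σ²_A = ((6−4)/6)² = 0.111
te_B = (6 + 4·7 + 20)/6 = 54/6 = 9; σ²_B = ((20−6)/6)² = 5.444
te_C = (2 + 4·5 + 8)/6 = 30/6 = 5; σ²_C = ((8−2)/6)² = 1.000
te_D = (1 + 4·3 + 17)/6 = 30/6 = 5; σ²_D = ((17−1)/6)² = 7.111
te_E = (1 + 4·5 + 15)/6 = 36/6 = 6; σ²_E = ((15−1)/6)² = 5.444
te_F = (2 + 4·8 + 20)/6 = 54/6 = 9; σ²_F = ((20−2)/6)² = 9.000
te_G = (7 + 4·12 + 23)/6 = 78/6 = 13; σ²_G = ((23−7)/6)² = 7.111
te_H = (11 + 4·12 + 19)/6 = 78/6 = 13; σ²_H = ((19−11)/6)² = 1.778
te_I = (6 + 4·10 + 14)/6 = 60/6 = 10; σ²_I = ((14−6)/6)² = 1.778
te_J = (1 + 4·3 + 11)/6 = 24/6 = 4; σ²_J = ((11−1)/6)² = 2.778

Forward pass:
ES_A = 0; EF_A = 5
ES_B = 0; EF_B = 9
ES_C = 0; EF_C = 5
ES_D = max(EF_B=9, EF_C=5) = 9; EF_D = 9+5 = 14
ES_E = max(EF_A=5, EF_B=9) = 9; EF_E = 9+6 = 15
ES_F = max(EF_A=5, EF_C=5) = 5; EF_F = 5+9 = 14
ES_G = 9; EF_G = 9+13 = 22
ES_H = max(EF_C=5, EF_D=14) = 14; EF_H = 14+13 = 27
ES_I = max(EF_E=15, EF_F=14) = 15; EF_I = 15+10 = 25
ES_J = max(EF_A=5, EF_F=14, EF_G=22, EF_H=27, EF_I=25) = 27; EF_J = 27+4 = 31
Expected project duration μ = 31 days. Critical path: B → D → H → J.

Variance along critical path = 5.444 + 7.111 + 1.778 + 2.778 = 17.111
σ = √17.111 = 4.137 days

4.14 days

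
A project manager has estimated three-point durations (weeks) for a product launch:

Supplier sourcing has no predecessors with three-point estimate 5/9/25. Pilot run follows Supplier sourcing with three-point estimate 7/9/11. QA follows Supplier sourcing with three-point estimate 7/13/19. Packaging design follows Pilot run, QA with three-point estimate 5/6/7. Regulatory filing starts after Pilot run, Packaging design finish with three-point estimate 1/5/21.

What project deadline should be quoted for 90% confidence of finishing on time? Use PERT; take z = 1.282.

43.6 weeks

te_Supplier sourcing = (5 + 4·9 + 25)/6 = 66/6 = 11; σ²_Supplier sourcing = ((25−5)/6)² = 11.111
te_Pilot run = (7 + 4·9 + 11)/6 = 54/6 = 9; σ²_Pilot run = ((11−7)/6)² = 0.444
te_QA = (7 + 4·13 + 19)/6 = 78/6 = 13; σ²_QA = ((19−7)/6)² = 4.000
te_Packaging design = (5 + 4·6 + 7)/6 = 36/6 = 6; σ²_Packaging design = ((7−5)/6)² = 0.111
te_Regulatory filing = (1 + 4·5 + 21)/6 = 42/6 = 7; σ²_Regulatory filing = ((21−1)/6)² = 11.111

Forward pass:
ES_Supplier sourcing = 0; EF_Supplier sourcing = 11
ES_Pilot run = 11; EF_Pilot run = 11+9 = 20
ES_QA = 11; EF_QA = 11+13 = 24
ES_Packaging design = max(EF_Pilot run=20, EF_QA=24) = 24; EF_Packaging design = 24+6 = 30
ES_Regulatory filing = max(EF_Pilot run=20, EF_Packaging design=30) = 30; EF_Regulatory filing = 30+7 = 37
Expected project duration μ = 37 weeks. Critical path: Supplier sourcing → QA → Packaging design → Regulatory filing.

Variance along critical path = 11.111 + 4.000 + 0.111 + 11.111 = 26.333; σ = 5.132 weeks.
D = μ + z·σ = 37 + 1.282·5.132 = 43.6 weeks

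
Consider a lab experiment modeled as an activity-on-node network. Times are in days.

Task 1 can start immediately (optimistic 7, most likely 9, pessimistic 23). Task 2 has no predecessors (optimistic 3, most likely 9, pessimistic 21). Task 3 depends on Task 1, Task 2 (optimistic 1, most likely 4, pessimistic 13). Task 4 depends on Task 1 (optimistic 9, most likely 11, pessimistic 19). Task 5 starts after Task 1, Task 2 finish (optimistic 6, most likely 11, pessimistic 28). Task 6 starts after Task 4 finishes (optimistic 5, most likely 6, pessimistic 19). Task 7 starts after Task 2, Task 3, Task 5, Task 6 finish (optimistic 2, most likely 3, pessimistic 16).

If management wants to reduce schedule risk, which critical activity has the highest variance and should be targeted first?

Task 1

te_Task 1 = (7 + 4·9 + 23)/6 = 66/6 = 11; σ²_Task 1 = ((23−7)/6)² = 7.111
te_Task 2 = (3 + 4·9 + 21)/6 = 60/6 = 10; σ²_Task 2 = ((21−3)/6)² = 9.000
te_Task 3 = (1 + 4·4 + 13)/6 = 30/6 = 5; σ²_Task 3 = ((13−1)/6)² = 4.000
te_Task 4 = (9 + 4·11 + 19)/6 = 72/6 = 12; σ²_Task 4 = ((19−9)/6)² = 2.778
te_Task 5 = (6 + 4·11 + 28)/6 = 78/6 = 13; σ²_Task 5 = ((28−6)/6)² = 13.444
te_Task 6 = (5 + 4·6 + 19)/6 = 48/6 = 8; σ²_Task 6 = ((19−5)/6)² = 5.444
te_Task 7 = (2 + 4·3 + 16)/6 = 30/6 = 5; σ²_Task 7 = ((16−2)/6)² = 5.444

Forward pass:
ES_Task 1 = 0; EF_Task 1 = 11
ES_Task 2 = 0; EF_Task 2 = 10
ES_Task 3 = max(EF_Task 1=11, EF_Task 2=10) = 11; EF_Task 3 = 11+5 = 16
ES_Task 4 = 11; EF_Task 4 = 11+12 = 23
ES_Task 5 = max(EF_Task 1=11, EF_Task 2=10) = 11; EF_Task 5 = 11+13 = 24
ES_Task 6 = 23; EF_Task 6 = 23+8 = 31
ES_Task 7 = max(EF_Task 2=10, EF_Task 3=16, EF_Task 5=24, EF_Task 6=31) = 31; EF_Task 7 = 31+5 = 36
Expected project duration μ = 36 days. Critical path: Task 1 → Task 4 → Task 6 → Task 7.

Variances on critical path: σ²_Task 1=7.111, σ²_Task 4=2.778, σ²_Task 6=5.444, σ²_Task 7=5.444.
Largest is σ²_Task 1 = 7.111.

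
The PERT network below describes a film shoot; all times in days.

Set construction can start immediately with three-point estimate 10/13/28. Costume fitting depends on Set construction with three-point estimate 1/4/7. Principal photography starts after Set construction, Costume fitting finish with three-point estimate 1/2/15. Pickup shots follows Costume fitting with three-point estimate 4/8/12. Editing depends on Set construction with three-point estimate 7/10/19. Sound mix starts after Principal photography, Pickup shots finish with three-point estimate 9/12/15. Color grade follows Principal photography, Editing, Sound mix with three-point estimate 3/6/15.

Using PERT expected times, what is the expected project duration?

46 days

te_Set construction = (10 + 4·13 + 28)/6 = 90/6 = 15
te_Costume fitting = (1 + 4·4 + 7)/6 = 24/6 = 4
te_Principal photography = (1 + 4·2 + 15)/6 = 24/6 = 4
te_Pickup shots = (4 + 4·8 + 12)/6 = 48/6 = 8
te_Editing = (7 + 4·10 + 19)/6 = 66/6 = 11
te_Sound mix = (9 + 4·12 + 15)/6 = 72/6 = 12
te_Color grade = (3 + 4·6 + 15)/6 = 42/6 = 7

Forward pass:
ES_Set construction = 0; EF_Set construction = 15
ES_Costume fitting = 15; EF_Costume fitting = 15+4 = 19
ES_Principal photography = max(EF_Set construction=15, EF_Costume fitting=19) = 19; EF_Principal photography = 19+4 = 23
ES_Pickup shots = 19; EF_Pickup shots = 19+8 = 27
ES_Editing = 15; EF_Editing = 15+11 = 26
ES_Sound mix = max(EF_Principal photography=23, EF_Pickup shots=27) = 27; EF_Sound mix = 27+12 = 39
ES_Color grade = max(EF_Principal photography=23, EF_Editing=26, EF_Sound mix=39) = 39; EF_Color grade = 39+7 = 46
Expected project duration μ = 46 days. Critical path: Set construction → Costume fitting → Pickup shots → Sound mix → Color grade.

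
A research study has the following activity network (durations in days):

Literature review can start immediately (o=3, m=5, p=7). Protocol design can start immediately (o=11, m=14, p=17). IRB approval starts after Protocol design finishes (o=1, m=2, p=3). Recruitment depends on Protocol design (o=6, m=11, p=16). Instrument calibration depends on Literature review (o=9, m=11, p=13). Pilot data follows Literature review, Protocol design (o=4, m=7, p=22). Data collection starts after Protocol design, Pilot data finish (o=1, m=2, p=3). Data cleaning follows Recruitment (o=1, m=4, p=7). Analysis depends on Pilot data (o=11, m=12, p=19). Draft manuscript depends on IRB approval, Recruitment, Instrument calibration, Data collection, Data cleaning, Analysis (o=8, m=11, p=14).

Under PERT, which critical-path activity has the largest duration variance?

te_Literature review = (3 + 4·5 + 7)/6 = 30/6 = 5; σ²_Literature review = ((7−3)/6)² = 0.444
te_Protocol design = (11 + 4·14 + 17)/6 = 84/6 = 14; σ²_Protocol design = ((17−11)/6)² = 1.000
te_IRB approval = (1 + 4·2 + 3)/6 = 12/6 = 2; σ²_IRB approval = ((3−1)/6)² = 0.111
te_Recruitment = (6 + 4·11 + 16)/6 = 66/6 = 11; σ²_Recruitment = ((16−6)/6)² = 2.778
te_Instrument calibration = (9 + 4·11 + 13)/6 = 66/6 = 11; σ²_Instrument calibration = ((13−9)/6)² = 0.444
te_Pilot data = (4 + 4·7 + 22)/6 = 54/6 = 9; σ²_Pilot data = ((22−4)/6)² = 9.000
te_Data collection = (1 + 4·2 + 3)/6 = 12/6 = 2; σ²_Data collection = ((3−1)/6)² = 0.111
te_Data cleaning = (1 + 4·4 + 7)/6 = 24/6 = 4; σ²_Data cleaning = ((7−1)/6)² = 1.000
te_Analysis = (11 + 4·12 + 19)/6 = 78/6 = 13; σ²_Analysis = ((19−11)/6)² = 1.778
te_Draft manuscript = (8 + 4·11 + 14)/6 = 66/6 = 11; σ²_Draft manuscript = ((14−8)/6)² = 1.000

Forward pass:
ES_Literature review = 0; EF_Literature review = 5
ES_Protocol design = 0; EF_Protocol design = 14
ES_IRB approval = 14; EF_IRB approval = 14+2 = 16
ES_Recruitment = 14; EF_Recruitment = 14+11 = 25
ES_Instrument calibration = 5; EF_Instrument calibration = 5+11 = 16
ES_Pilot data = max(EF_Literature review=5, EF_Protocol design=14) = 14; EF_Pilot data = 14+9 = 23
ES_Data collection = max(EF_Protocol design=14, EF_Pilot data=23) = 23; EF_Data collection = 23+2 = 25
ES_Data cleaning = 25; EF_Data cleaning = 25+4 = 29
ES_Analysis = 23; EF_Analysis = 23+13 = 36
ES_Draft manuscript = max(EF_IRB approval=16, EF_Recruitment=25, EF_Instrument calibration=16, EF_Data collection=25, EF_Data cleaning=29, EF_Analysis=36) = 36; EF_Draft manuscript = 36+11 = 47
Expected project duration μ = 47 days. Critical path: Protocol design → Pilot data → Analysis → Draft manuscript.

Variances on critical path: σ²_Protocol design=1.000, σ²_Pilot data=9.000, σ²_Analysis=1.778, σ²_Draft manuscript=1.000.
Largest is σ²_Pilot data = 9.000.

Pilot data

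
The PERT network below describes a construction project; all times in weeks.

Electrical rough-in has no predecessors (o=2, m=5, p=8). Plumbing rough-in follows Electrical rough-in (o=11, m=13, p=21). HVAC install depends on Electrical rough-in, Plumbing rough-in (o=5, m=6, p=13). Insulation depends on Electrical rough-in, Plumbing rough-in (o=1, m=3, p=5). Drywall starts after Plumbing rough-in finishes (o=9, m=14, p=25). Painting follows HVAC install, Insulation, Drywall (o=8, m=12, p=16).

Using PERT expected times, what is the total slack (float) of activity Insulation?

12 weeks

te_Electrical rough-in = (2 + 4·5 + 8)/6 = 30/6 = 5
te_Plumbing rough-in = (11 + 4·13 + 21)/6 = 84/6 = 14
te_HVAC install = (5 + 4·6 + 13)/6 = 42/6 = 7
te_Insulation = (1 + 4·3 + 5)/6 = 18/6 = 3
te_Drywall = (9 + 4·14 + 25)/6 = 90/6 = 15
te_Painting = (8 + 4·12 + 16)/6 = 72/6 = 12

Forward pass:
ES_Electrical rough-in = 0; EF_Electrical rough-in = 5
ES_Plumbing rough-in = 5; EF_Plumbing rough-in = 5+14 = 19
ES_HVAC install = max(EF_Electrical rough-in=5, EF_Plumbing rough-in=19) = 19; EF_HVAC install = 19+7 = 26
ES_Insulation = max(EF_Electrical rough-in=5, EF_Plumbing rough-in=19) = 19; EF_Insulation = 19+3 = 22
ES_Drywall = 19; EF_Drywall = 19+15 = 34
ES_Painting = max(EF_HVAC install=26, EF_Insulation=22, EF_Drywall=34) = 34; EF_Painting = 34+12 = 46
Expected project duration μ = 46 weeks. Critical path: Electrical rough-in → Plumbing rough-in → Drywall → Painting.

Backward pass:
LF_Painting = 46; LS_Painting = 46−12 = 34
LF_Drywall = LS_Painting = 34; LS_Drywall = 34−15 = 19
LF_Insulation = LS_Painting = 34; LS_Insulation = 34−3 = 31
LF_HVAC install = LS_Painting = 34; LS_HVAC install = 34−7 = 27
LF_Plumbing rough-in = min(LS_HVAC install=27, LS_Insulation=31, LS_Drywall=19) = 19; LS_Plumbing rough-in = 19−14 = 5
LF_Electrical rough-in = min(LS_Plumbing rough-in=5, LS_HVAC install=27, LS_Insulation=31) = 5; LS_Electrical rough-in = 5−5 = 0
Slack_Insulation = LS_Insulation − ES_Insulation = 31 − 19 = 12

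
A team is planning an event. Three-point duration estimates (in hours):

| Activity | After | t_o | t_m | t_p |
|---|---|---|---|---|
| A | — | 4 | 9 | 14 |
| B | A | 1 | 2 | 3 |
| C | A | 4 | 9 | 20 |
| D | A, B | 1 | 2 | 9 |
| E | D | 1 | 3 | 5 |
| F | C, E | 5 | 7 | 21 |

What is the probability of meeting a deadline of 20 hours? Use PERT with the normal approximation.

0.026

te_A = (4 + 4·9 + 14)/6 = 54/6 = 9; σ²_A = ((14−4)/6)² = 2.778
te_B = (1 + 4·2 + 3)/6 = 12/6 = 2; σ²_B = ((3−1)/6)² = 0.111
te_C = (4 + 4·9 + 20)/6 = 60/6 = 10; σ²_C = ((20−4)/6)² = 7.111
te_D = (1 + 4·2 + 9)/6 = 18/6 = 3; σ²_D = ((9−1)/6)² = 1.778
te_E = (1 + 4·3 + 5)/6 = 18/6 = 3; σ²_E = ((5−1)/6)² = 0.444
te_F = (5 + 4·7 + 21)/6 = 54/6 = 9; σ²_F = ((21−5)/6)² = 7.111

Forward pass:
ES_A = 0; EF_A = 9
ES_B = 9; EF_B = 9+2 = 11
ES_C = 9; EF_C = 9+10 = 19
ES_D = max(EF_A=9, EF_B=11) = 11; EF_D = 11+3 = 14
ES_E = 14; EF_E = 14+3 = 17
ES_F = max(EF_C=19, EF_E=17) = 19; EF_F = 19+9 = 28
Expected project duration μ = 28 hours. Critical path: A → C → F.

Variance along critical path = 2.778 + 7.111 + 7.111 = 17.000; σ = √17.000 = 4.123 hours.
Z = (20 − 28) / 4.123 = -1.940
P(T ≤ 20) = Φ(-1.940) ≈ 0.026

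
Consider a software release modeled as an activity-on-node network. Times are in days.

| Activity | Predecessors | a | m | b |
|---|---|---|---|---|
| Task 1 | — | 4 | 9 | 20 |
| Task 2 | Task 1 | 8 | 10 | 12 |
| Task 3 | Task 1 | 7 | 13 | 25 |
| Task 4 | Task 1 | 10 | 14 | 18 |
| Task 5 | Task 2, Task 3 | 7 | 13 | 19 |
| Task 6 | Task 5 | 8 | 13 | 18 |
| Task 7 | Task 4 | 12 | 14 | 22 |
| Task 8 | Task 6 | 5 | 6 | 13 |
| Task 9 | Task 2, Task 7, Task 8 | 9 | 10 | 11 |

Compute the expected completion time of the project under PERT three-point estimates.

67 days

te_Task 1 = (4 + 4·9 + 20)/6 = 60/6 = 10
te_Task 2 = (8 + 4·10 + 12)/6 = 60/6 = 10
te_Task 3 = (7 + 4·13 + 25)/6 = 84/6 = 14
te_Task 4 = (10 + 4·14 + 18)/6 = 84/6 = 14
te_Task 5 = (7 + 4·13 + 19)/6 = 78/6 = 13
te_Task 6 = (8 + 4·13 + 18)/6 = 78/6 = 13
te_Task 7 = (12 + 4·14 + 22)/6 = 90/6 = 15
te_Task 8 = (5 + 4·6 + 13)/6 = 42/6 = 7
te_Task 9 = (9 + 4·10 + 11)/6 = 60/6 = 10

Forward pass:
ES_Task 1 = 0; EF_Task 1 = 10
ES_Task 2 = 10; EF_Task 2 = 10+10 = 20
ES_Task 3 = 10; EF_Task 3 = 10+14 = 24
ES_Task 4 = 10; EF_Task 4 = 10+14 = 24
ES_Task 5 = max(EF_Task 2=20, EF_Task 3=24) = 24; EF_Task 5 = 24+13 = 37
ES_Task 6 = 37; EF_Task 6 = 37+13 = 50
ES_Task 7 = 24; EF_Task 7 = 24+15 = 39
ES_Task 8 = 50; EF_Task 8 = 50+7 = 57
ES_Task 9 = max(EF_Task 2=20, EF_Task 7=39, EF_Task 8=57) = 57; EF_Task 9 = 57+10 = 67
Expected project duration μ = 67 days. Critical path: Task 1 → Task 3 → Task 5 → Task 6 → Task 8 → Task 9.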